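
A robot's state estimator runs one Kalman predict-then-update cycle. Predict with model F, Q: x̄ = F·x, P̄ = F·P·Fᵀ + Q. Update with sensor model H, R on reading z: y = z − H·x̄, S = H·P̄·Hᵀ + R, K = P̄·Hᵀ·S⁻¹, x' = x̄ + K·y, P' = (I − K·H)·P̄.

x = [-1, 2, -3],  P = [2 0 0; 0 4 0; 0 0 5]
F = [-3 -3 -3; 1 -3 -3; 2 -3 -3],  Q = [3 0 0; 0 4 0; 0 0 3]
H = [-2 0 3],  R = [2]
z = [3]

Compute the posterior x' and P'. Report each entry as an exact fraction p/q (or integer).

x' = [1248/205, 208/41, 1033/205]
P' = [41811/410 6087/82 13938/205; 6087/82 4929/82 2036/41; 13938/205 2036/41 9338/205]

x̄ = F·x = [6, 2, 1]
P̄ = F·P·Fᵀ + Q = [102 75 69; 75 87 85; 69 85 92]
y = z − H·x̄ = [12]
S = H·P̄·Hᵀ + R = [410]
K = P̄·Hᵀ·S⁻¹ = [3/410; 21/82; 69/205]
x' = x̄ + K·y = [1248/205, 208/41, 1033/205]
P' = (I − K·H)·P̄ = [41811/410 6087/82 13938/205; 6087/82 4929/82 2036/41; 13938/205 2036/41 9338/205]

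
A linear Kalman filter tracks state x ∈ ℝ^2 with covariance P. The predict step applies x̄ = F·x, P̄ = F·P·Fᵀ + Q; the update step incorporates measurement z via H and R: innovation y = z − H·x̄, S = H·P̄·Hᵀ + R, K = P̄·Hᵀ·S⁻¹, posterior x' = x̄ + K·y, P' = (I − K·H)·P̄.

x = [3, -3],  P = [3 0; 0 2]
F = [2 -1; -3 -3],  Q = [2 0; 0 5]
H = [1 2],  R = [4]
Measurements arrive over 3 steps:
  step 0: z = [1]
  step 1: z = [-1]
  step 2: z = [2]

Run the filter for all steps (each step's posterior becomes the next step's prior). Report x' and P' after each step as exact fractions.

step 0: x' = [403/43, -176/43], P' = [672/43 -340/43; -340/43 214/43]
step 1: x' = [18164/829, -9665/829], P' = [82932/829 -41662/829; -41662/829 21715/829]
step 2: x' = [3658310/79429, -1763044/79429], P' = [39518448/79429 -19945570/79429; -19945570/79429 10142071/79429]

step 0: x̄ = F·x = [9, 0]
step 0: P̄ = F·P·Fᵀ + Q = [16 -12; -12 50]
step 0: y = z − H·x̄ = [-8]
step 0: S = H·P̄·Hᵀ + R = [172]
step 0: K = P̄·Hᵀ·S⁻¹ = [-2/43; 22/43]
step 0: x' = x̄ + K·y = [403/43, -176/43]
step 0: P' = (I − K·H)·P̄ = [672/43 -340/43; -340/43 214/43]
step 1: x̄ = F·x = [982/43, -681/43]
step 1: P̄ = F·P·Fᵀ + Q = [4348/43 -2370/43; -2370/43 2069/43]
step 1: y = z − H·x̄ = [337/43]
step 1: S = H·P̄·Hᵀ + R = [3316/43]
step 1: K = P̄·Hᵀ·S⁻¹ = [-98/829; 442/829]
step 1: x' = x̄ + K·y = [18164/829, -9665/829]
step 1: P' = (I − K·H)·P̄ = [82932/829 -41662/829; -41662/829 21715/829]
step 2: x̄ = F·x = [45993/829, -25497/829]
step 2: P̄ = F·P·Fᵀ + Q = [521749/829 -307461/829; -307461/829 196052/829]
step 2: y = z − H·x̄ = [6659/829]
step 2: S = H·P̄·Hᵀ + R = [79429/829]
step 2: K = P̄·Hᵀ·S⁻¹ = [-93173/79429; 84643/79429]
step 2: x' = x̄ + K·y = [3658310/79429, -1763044/79429]
step 2: P' = (I − K·H)·P̄ = [39518448/79429 -19945570/79429; -19945570/79429 10142071/79429]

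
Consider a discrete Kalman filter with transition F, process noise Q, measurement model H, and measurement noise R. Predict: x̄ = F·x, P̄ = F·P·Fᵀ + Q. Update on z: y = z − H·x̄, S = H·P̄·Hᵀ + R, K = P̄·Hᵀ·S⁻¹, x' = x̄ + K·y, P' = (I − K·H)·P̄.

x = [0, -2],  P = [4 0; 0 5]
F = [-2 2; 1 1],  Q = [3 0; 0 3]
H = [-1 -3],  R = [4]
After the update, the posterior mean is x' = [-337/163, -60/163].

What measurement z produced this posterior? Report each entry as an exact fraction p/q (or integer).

x̄ = F·x = [-4, -2]
P̄ = F·P·Fᵀ + Q = [39 2; 2 12]
S = H·P̄·Hᵀ + R = [163]
K = P̄·Hᵀ·S⁻¹ = [-45/163; -38/163]
x' − x̄ = [315/163, 266/163] = K·y
y = (KᵀK)⁻¹·Kᵀ·(x' − x̄) = [-7]
z = y + H·x̄ = [-7] + [10] = [3]

z = [3]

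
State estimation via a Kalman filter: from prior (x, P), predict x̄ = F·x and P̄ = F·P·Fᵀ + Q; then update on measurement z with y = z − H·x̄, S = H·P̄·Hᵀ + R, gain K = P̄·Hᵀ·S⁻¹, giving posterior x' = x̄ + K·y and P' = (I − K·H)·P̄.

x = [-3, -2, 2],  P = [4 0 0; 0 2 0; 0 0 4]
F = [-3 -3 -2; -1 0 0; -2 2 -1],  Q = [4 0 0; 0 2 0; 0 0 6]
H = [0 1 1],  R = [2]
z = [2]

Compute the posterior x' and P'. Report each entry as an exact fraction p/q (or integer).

x̄ = F·x = [11, 3, 0]
P̄ = F·P·Fᵀ + Q = [74 12 20; 12 6 8; 20 8 34]
y = z − H·x̄ = [-1]
S = H·P̄·Hᵀ + R = [58]
K = P̄·Hᵀ·S⁻¹ = [16/29; 7/29; 21/29]
x' = x̄ + K·y = [303/29, 80/29, -21/29]
P' = (I − K·H)·P̄ = [1634/29 124/29 -92/29; 124/29 76/29 -62/29; -92/29 -62/29 104/29]

x' = [303/29, 80/29, -21/29]
P' = [1634/29 124/29 -92/29; 124/29 76/29 -62/29; -92/29 -62/29 104/29]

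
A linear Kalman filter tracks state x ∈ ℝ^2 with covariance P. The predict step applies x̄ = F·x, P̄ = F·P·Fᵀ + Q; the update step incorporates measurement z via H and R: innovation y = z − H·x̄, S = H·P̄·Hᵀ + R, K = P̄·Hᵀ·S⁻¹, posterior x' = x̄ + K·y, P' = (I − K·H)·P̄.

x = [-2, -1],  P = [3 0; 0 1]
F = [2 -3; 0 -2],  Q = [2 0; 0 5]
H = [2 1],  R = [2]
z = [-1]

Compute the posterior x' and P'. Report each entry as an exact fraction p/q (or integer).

x' = [-179/127, 233/127]
P' = [217/127 -330/127; -330/127 702/127]

x̄ = F·x = [-1, 2]
P̄ = F·P·Fᵀ + Q = [23 6; 6 9]
y = z − H·x̄ = [-1]
S = H·P̄·Hᵀ + R = [127]
K = P̄·Hᵀ·S⁻¹ = [52/127; 21/127]
x' = x̄ + K·y = [-179/127, 233/127]
P' = (I − K·H)·P̄ = [217/127 -330/127; -330/127 702/127]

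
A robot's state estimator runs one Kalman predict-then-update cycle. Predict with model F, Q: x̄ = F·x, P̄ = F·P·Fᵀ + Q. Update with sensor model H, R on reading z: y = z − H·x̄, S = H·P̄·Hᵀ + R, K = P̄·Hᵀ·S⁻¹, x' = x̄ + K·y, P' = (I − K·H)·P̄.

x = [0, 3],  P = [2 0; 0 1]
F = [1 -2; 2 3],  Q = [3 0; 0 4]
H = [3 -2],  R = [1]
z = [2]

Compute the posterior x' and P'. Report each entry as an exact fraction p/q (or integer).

x' = [1/5, -3/5]
P' = [749/190 554/95; 554/95 843/95]

x̄ = F·x = [-6, 9]
P̄ = F·P·Fᵀ + Q = [9 -2; -2 21]
y = z − H·x̄ = [38]
S = H·P̄·Hᵀ + R = [190]
K = P̄·Hᵀ·S⁻¹ = [31/190; -24/95]
x' = x̄ + K·y = [1/5, -3/5]
P' = (I − K·H)·P̄ = [749/190 554/95; 554/95 843/95]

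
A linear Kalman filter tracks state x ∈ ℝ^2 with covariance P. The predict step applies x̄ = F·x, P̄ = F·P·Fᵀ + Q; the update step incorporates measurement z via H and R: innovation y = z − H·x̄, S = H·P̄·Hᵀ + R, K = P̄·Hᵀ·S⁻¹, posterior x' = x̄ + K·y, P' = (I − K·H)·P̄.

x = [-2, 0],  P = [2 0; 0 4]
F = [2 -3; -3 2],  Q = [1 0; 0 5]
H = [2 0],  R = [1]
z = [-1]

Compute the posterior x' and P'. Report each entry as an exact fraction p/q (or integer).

x̄ = F·x = [-4, 6]
P̄ = F·P·Fᵀ + Q = [45 -36; -36 39]
y = z − H·x̄ = [7]
S = H·P̄·Hᵀ + R = [181]
K = P̄·Hᵀ·S⁻¹ = [90/181; -72/181]
x' = x̄ + K·y = [-94/181, 582/181]
P' = (I − K·H)·P̄ = [45/181 -36/181; -36/181 1875/181]

x' = [-94/181, 582/181]
P' = [45/181 -36/181; -36/181 1875/181]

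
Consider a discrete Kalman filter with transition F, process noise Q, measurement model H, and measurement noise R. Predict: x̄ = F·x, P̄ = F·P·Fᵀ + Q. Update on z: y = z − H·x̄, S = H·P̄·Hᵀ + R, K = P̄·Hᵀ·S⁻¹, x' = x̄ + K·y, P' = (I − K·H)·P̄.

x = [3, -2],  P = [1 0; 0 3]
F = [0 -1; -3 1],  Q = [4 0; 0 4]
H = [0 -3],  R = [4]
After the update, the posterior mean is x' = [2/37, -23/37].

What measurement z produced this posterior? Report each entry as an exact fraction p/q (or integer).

z = [1]

x̄ = F·x = [2, -11]
P̄ = F·P·Fᵀ + Q = [7 -3; -3 16]
S = H·P̄·Hᵀ + R = [148]
K = P̄·Hᵀ·S⁻¹ = [9/148; -12/37]
x' − x̄ = [-72/37, 384/37] = K·y
y = (KᵀK)⁻¹·Kᵀ·(x' − x̄) = [-32]
z = y + H·x̄ = [-32] + [33] = [1]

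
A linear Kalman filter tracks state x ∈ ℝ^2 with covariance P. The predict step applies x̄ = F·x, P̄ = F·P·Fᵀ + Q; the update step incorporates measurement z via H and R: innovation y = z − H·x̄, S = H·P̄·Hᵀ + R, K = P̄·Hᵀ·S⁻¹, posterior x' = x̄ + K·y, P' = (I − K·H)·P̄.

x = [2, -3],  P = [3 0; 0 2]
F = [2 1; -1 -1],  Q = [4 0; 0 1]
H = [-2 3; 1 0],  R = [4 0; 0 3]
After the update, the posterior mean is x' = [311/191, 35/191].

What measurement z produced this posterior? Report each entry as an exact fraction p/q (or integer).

z = [-3, 1]

x̄ = F·x = [1, 1]
P̄ = F·P·Fᵀ + Q = [18 -8; -8 6]
S = H·P̄·Hᵀ + R = [226 -60; -60 21]
K = P̄·Hᵀ·S⁻¹ = [-30/191 78/191; 39/191 116/573]
x' − x̄ = [120/191, -156/191] = K·y
y = (KᵀK)⁻¹·Kᵀ·(x' − x̄) = [-4, 0]
z = y + H·x̄ = [-4, 0] + [1, 1] = [-3, 1]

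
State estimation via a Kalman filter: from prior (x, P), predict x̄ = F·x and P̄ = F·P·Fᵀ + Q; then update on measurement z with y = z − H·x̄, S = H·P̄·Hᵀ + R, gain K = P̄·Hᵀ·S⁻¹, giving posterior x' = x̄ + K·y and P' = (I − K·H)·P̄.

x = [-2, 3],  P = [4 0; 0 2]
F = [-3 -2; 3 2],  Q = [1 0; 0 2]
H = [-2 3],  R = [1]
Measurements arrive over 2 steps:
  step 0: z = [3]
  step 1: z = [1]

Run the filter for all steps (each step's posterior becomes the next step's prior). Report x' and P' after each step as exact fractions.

step 0: x̄ = F·x = [0, 0]
step 0: P̄ = F·P·Fᵀ + Q = [45 -44; -44 46]
step 0: y = z − H·x̄ = [3]
step 0: S = H·P̄·Hᵀ + R = [1123]
step 0: K = P̄·Hᵀ·S⁻¹ = [-222/1123; 226/1123]
step 0: x' = x̄ + K·y = [-666/1123, 678/1123]
step 0: P' = (I − K·H)·P̄ = [1251/1123 760/1123; 760/1123 582/1123]
step 1: x̄ = F·x = [642/1123, -642/1123]
step 1: P̄ = F·P·Fᵀ + Q = [23830/1123 -22707/1123; -22707/1123 24953/1123]
step 1: y = z − H·x̄ = [4333/1123]
step 1: S = H·P̄·Hᵀ + R = [593504/1123]
step 1: K = P̄·Hᵀ·S⁻¹ = [-115781/593504; 120273/593504]
step 1: x' = x̄ + K·y = [-107435/593504, 124767/593504]
step 1: P' = (I − K·H)·P̄ = [657133/593504 399495/593504; 399495/593504 306421/593504]

step 0: x' = [-666/1123, 678/1123], P' = [1251/1123 760/1123; 760/1123 582/1123]
step 1: x' = [-107435/593504, 124767/593504], P' = [657133/593504 399495/593504; 399495/593504 306421/593504]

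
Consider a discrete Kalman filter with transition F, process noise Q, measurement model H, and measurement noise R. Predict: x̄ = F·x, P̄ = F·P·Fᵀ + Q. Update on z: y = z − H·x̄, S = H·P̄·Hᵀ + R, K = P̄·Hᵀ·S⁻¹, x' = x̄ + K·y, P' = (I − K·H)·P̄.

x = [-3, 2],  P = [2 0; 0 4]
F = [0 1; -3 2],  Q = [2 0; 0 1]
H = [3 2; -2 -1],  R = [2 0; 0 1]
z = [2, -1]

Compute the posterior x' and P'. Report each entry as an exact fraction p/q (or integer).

x' = [-178/155, 464/155]
P' = [222/155 -361/155; -361/155 638/155]

x̄ = F·x = [2, 13]
P̄ = F·P·Fᵀ + Q = [6 8; 8 35]
y = z − H·x̄ = [-30, 16]
S = H·P̄·Hᵀ + R = [292 -162; -162 92]
K = P̄·Hᵀ·S⁻¹ = [-28/155 -83/155; 193/310 84/155]
x' = x̄ + K·y = [-178/155, 464/155]
P' = (I − K·H)·P̄ = [222/155 -361/155; -361/155 638/155]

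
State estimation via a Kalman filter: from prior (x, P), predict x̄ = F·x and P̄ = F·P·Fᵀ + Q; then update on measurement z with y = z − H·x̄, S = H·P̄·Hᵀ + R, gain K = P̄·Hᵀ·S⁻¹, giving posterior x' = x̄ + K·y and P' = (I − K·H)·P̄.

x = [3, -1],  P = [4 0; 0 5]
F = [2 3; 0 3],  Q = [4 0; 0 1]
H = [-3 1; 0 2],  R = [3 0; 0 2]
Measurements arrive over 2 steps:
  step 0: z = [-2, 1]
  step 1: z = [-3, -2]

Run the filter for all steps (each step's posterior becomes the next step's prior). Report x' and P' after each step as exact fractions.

step 0: x' = [1584/1801, 6841/18010], P' = [695/1801 303/1801; 303/1801 8823/18010]
step 1: x' = [4977447/6782540, -5616063/6782540], P' = [2554503/6782540 1102563/6782540; 1102563/6782540 3014673/6782540]

step 0: x̄ = F·x = [3, -3]
step 0: P̄ = F·P·Fᵀ + Q = [65 45; 45 46]
step 0: y = z − H·x̄ = [10, 7]
step 0: S = H·P̄·Hᵀ + R = [364 -178; -178 186]
step 0: K = P̄·Hᵀ·S⁻¹ = [-594/1801 303/1801; -89/18010 8823/18010]
step 0: x' = x̄ + K·y = [1584/1801, 6841/18010]
step 0: P' = (I − K·H)·P̄ = [695/1801 303/1801; 303/1801 8823/18010]
step 1: x̄ = F·x = [52203/18010, 20523/18010]
step 1: P̄ = F·P·Fᵀ + Q = [215607/18010 97587/18010; 97587/18010 97417/18010]
step 1: y = z − H·x̄ = [41028/9005, -38533/9005]
step 1: S = H·P̄·Hᵀ + R = [753194/9005 -195344/9005; -195344/9005 212844/9005]
step 1: K = P̄·Hᵀ·S⁻¹ = [-1093491/3391270 1102563/6782540; -24418/1695635 3014673/6782540]
step 1: x' = x̄ + K·y = [4977447/6782540, -5616063/6782540]
step 1: P' = (I − K·H)·P̄ = [2554503/6782540 1102563/6782540; 1102563/6782540 3014673/6782540]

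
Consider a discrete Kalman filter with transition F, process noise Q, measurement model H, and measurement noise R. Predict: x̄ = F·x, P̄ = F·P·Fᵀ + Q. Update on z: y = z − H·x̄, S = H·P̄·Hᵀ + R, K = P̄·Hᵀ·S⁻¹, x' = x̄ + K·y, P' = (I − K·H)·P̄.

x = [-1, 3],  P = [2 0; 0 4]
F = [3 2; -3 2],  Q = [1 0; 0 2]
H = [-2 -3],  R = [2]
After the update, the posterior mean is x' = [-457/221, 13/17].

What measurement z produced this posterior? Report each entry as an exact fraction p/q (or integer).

x̄ = F·x = [3, 9]
P̄ = F·P·Fᵀ + Q = [35 -2; -2 36]
S = H·P̄·Hᵀ + R = [442]
K = P̄·Hᵀ·S⁻¹ = [-32/221; -4/17]
x' − x̄ = [-1120/221, -140/17] = K·y
y = (KᵀK)⁻¹·Kᵀ·(x' − x̄) = [35]
z = y + H·x̄ = [35] + [-33] = [2]

z = [2]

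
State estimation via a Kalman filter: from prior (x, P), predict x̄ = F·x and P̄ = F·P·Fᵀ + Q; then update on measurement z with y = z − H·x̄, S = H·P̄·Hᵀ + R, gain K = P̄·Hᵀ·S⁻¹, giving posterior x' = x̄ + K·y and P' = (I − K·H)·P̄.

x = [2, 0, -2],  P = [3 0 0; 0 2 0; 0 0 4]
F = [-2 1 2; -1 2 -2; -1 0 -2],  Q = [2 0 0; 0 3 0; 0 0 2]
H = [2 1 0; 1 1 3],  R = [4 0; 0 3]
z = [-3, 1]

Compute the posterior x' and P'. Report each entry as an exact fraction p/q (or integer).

x̄ = F·x = [-8, 2, 2]
P̄ = F·P·Fᵀ + Q = [32 -6 -10; -6 30 19; -10 19 21]
y = z − H·x̄ = [11, 1]
S = H·P̄·Hᵀ + R = [138 73; 73 296]
K = P̄·Hᵀ·S⁻¹ = [17460/35519 -4786/35519; -585/35519 9864/35519; -5552/35519 10009/35519]
x' = x̄ + K·y = [-96878/35519, 74467/35519, 19975/35519]
P' = (I − K·H)·P̄ = [104784/35519 -139728/35519 6862/35519; -139728/35519 277116/35519 -35932/35519; 6862/35519 -35932/35519 19699/35519]

x' = [-96878/35519, 74467/35519, 19975/35519]
P' = [104784/35519 -139728/35519 6862/35519; -139728/35519 277116/35519 -35932/35519; 6862/35519 -35932/35519 19699/35519]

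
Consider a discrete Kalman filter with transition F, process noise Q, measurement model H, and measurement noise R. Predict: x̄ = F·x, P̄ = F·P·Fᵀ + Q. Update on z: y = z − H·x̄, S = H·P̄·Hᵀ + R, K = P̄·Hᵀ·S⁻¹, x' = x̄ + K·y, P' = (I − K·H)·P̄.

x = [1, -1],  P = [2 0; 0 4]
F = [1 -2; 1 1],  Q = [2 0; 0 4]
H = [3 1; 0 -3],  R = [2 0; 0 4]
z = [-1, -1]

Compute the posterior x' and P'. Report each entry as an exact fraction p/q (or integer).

x' = [-237/587, 601/1761]
P' = [157/587 -84/587; -84/587 748/1761]

x̄ = F·x = [3, 0]
P̄ = F·P·Fᵀ + Q = [20 -6; -6 10]
y = z − H·x̄ = [-10, -1]
S = H·P̄·Hᵀ + R = [156 24; 24 94]
K = P̄·Hᵀ·S⁻¹ = [387/1174 63/587; -4/1761 -187/587]
x' = x̄ + K·y = [-237/587, 601/1761]
P' = (I − K·H)·P̄ = [157/587 -84/587; -84/587 748/1761]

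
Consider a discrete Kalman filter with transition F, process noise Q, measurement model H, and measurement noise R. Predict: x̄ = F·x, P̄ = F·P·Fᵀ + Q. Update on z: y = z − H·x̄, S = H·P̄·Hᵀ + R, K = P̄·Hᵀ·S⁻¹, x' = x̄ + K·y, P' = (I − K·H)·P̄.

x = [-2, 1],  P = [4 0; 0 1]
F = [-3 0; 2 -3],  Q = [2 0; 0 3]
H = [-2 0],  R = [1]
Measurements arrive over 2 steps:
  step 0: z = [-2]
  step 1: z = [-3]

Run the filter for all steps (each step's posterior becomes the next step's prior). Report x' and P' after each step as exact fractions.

step 0: x̄ = F·x = [6, -7]
step 0: P̄ = F·P·Fᵀ + Q = [38 -24; -24 28]
step 0: y = z − H·x̄ = [10]
step 0: S = H·P̄·Hᵀ + R = [153]
step 0: K = P̄·Hᵀ·S⁻¹ = [-76/153; 16/51]
step 0: x' = x̄ + K·y = [158/153, -197/51]
step 0: P' = (I − K·H)·P̄ = [38/153 -8/51; -8/51 220/17]
step 1: x̄ = F·x = [-158/51, 2089/153]
step 1: P̄ = F·P·Fᵀ + Q = [72/17 -148/51; -148/51 18719/153]
step 1: y = z − H·x̄ = [-469/51]
step 1: S = H·P̄·Hᵀ + R = [305/17]
step 1: K = P̄·Hᵀ·S⁻¹ = [-144/305; 296/915]
step 1: x' = x̄ + K·y = [1138/915, 3257/305]
step 1: P' = (I − K·H)·P̄ = [72/305 -148/915; -148/915 36743/305]

step 0: x' = [158/153, -197/51], P' = [38/153 -8/51; -8/51 220/17]
step 1: x' = [1138/915, 3257/305], P' = [72/305 -148/915; -148/915 36743/305]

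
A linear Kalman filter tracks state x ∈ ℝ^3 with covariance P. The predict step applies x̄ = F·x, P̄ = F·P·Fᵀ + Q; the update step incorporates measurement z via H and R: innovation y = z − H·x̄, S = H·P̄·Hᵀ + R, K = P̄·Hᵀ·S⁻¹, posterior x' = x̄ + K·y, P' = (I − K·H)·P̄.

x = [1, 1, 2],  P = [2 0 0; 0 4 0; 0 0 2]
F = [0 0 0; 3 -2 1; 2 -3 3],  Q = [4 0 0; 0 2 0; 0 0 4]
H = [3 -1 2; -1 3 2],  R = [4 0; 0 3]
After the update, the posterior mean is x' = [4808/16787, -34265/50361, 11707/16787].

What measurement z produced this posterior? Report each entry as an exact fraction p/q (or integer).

x̄ = F·x = [0, 3, 5]
P̄ = F·P·Fᵀ + Q = [4 0 0; 0 38 42; 0 42 66]
S = H·P̄·Hᵀ + R = [174 306; 306 1117]
K = P̄·Hᵀ·S⁻¹ = [2438/16787 -728/16787; -4603/50361 3396/16787; 3597/16787 2892/16787]
x' − x̄ = [4808/16787, -185348/50361, -72228/16787] = K·y
y = (KᵀK)⁻¹·Kᵀ·(x' − x̄) = [-4, -20]
z = y + H·x̄ = [-4, -20] + [7, 19] = [3, -1]

z = [3, -1]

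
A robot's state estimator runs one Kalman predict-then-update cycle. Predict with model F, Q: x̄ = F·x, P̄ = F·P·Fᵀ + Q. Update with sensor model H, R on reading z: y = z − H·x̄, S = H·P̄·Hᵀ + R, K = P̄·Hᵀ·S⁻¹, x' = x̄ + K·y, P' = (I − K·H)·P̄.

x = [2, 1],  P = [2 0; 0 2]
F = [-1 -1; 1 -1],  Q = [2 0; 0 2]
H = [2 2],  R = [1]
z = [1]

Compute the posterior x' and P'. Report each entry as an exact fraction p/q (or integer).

x̄ = F·x = [-3, 1]
P̄ = F·P·Fᵀ + Q = [6 0; 0 6]
y = z − H·x̄ = [5]
S = H·P̄·Hᵀ + R = [49]
K = P̄·Hᵀ·S⁻¹ = [12/49; 12/49]
x' = x̄ + K·y = [-87/49, 109/49]
P' = (I − K·H)·P̄ = [150/49 -144/49; -144/49 150/49]

x' = [-87/49, 109/49]
P' = [150/49 -144/49; -144/49 150/49]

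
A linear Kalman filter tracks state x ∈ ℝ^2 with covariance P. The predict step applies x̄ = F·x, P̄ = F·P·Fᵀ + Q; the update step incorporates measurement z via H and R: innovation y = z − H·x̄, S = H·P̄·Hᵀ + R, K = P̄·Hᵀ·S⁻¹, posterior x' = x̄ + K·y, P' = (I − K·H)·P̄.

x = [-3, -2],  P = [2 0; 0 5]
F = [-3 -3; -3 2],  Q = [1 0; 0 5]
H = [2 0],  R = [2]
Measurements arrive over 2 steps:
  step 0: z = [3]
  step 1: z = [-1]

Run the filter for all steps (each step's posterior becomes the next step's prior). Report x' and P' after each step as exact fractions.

step 0: x̄ = F·x = [15, 5]
step 0: P̄ = F·P·Fᵀ + Q = [64 -12; -12 43]
step 0: y = z − H·x̄ = [-27]
step 0: S = H·P̄·Hᵀ + R = [258]
step 0: K = P̄·Hᵀ·S⁻¹ = [64/129; -4/43]
step 0: x' = x̄ + K·y = [69/43, 323/43]
step 0: P' = (I − K·H)·P̄ = [64/129 -4/43; -4/43 1753/43]
step 1: x̄ = F·x = [-1176/43, 439/43]
step 1: P̄ = F·P·Fᵀ + Q = [15940/43 -10338/43; -10338/43 7467/43]
step 1: y = z − H·x̄ = [2309/43]
step 1: S = H·P̄·Hᵀ + R = [63846/43]
step 1: K = P̄·Hᵀ·S⁻¹ = [15940/31923; -3446/10641]
step 1: x' = x̄ + K·y = [-17116/31923, -76405/10641]
step 1: P' = (I − K·H)·P̄ = [15940/31923 -3446/10641; -3446/10641 63619/3547]

step 0: x' = [69/43, 323/43], P' = [64/129 -4/43; -4/43 1753/43]
step 1: x' = [-17116/31923, -76405/10641], P' = [15940/31923 -3446/10641; -3446/10641 63619/3547]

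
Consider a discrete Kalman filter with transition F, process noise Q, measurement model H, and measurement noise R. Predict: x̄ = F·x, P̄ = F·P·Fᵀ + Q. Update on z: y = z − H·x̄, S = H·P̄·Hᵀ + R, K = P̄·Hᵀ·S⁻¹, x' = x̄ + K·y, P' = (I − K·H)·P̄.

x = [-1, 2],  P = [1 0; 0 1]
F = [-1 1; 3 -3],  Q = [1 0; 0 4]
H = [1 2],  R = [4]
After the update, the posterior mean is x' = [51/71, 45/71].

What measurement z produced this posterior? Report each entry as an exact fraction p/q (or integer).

z = [3]

x̄ = F·x = [3, -9]
P̄ = F·P·Fᵀ + Q = [3 -6; -6 22]
S = H·P̄·Hᵀ + R = [71]
K = P̄·Hᵀ·S⁻¹ = [-9/71; 38/71]
x' − x̄ = [-162/71, 684/71] = K·y
y = (KᵀK)⁻¹·Kᵀ·(x' − x̄) = [18]
z = y + H·x̄ = [18] + [-15] = [3]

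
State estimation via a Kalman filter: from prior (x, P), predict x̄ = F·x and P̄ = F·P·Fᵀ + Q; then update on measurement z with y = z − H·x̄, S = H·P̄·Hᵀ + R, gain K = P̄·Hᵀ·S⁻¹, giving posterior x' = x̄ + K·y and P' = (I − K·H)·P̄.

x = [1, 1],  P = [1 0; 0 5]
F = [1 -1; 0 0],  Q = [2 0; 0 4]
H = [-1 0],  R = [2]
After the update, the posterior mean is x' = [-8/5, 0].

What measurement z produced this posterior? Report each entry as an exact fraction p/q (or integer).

x̄ = F·x = [0, 0]
P̄ = F·P·Fᵀ + Q = [8 0; 0 4]
S = H·P̄·Hᵀ + R = [10]
K = P̄·Hᵀ·S⁻¹ = [-4/5; 0]
x' − x̄ = [-8/5, 0] = K·y
y = (KᵀK)⁻¹·Kᵀ·(x' − x̄) = [2]
z = y + H·x̄ = [2] + [0] = [2]

z = [2]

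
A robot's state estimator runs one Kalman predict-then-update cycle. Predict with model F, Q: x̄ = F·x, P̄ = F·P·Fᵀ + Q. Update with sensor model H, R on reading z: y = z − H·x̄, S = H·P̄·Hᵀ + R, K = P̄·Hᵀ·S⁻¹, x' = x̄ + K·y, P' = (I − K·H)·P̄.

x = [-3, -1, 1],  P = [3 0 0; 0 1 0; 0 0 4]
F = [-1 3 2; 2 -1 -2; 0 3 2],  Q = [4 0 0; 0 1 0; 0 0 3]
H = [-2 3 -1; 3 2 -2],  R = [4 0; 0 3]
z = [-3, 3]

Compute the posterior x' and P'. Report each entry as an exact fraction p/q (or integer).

x' = [-1613/5132, -56333/20528, -93563/20528]
P' = [4021/3849 19945/15396 39583/15396; 19945/15396 154213/61584 264211/61584; 39583/15396 264211/61584 509173/61584]

x̄ = F·x = [2, -7, -1]
P̄ = F·P·Fᵀ + Q = [32 -25 25; -25 30 -19; 25 -19 28]
y = z − H·x̄ = [21, 9]
S = H·P̄·Hᵀ + R = [944 96; 96 75]
K = P̄·Hᵀ·S⁻¹ = [-993/5132 748/3849; 3239/20528 403/3849; -2767/20528 -311/3849]
x' = x̄ + K·y = [-1613/5132, -56333/20528, -93563/20528]
P' = (I − K·H)·P̄ = [4021/3849 19945/15396 39583/15396; 19945/15396 154213/61584 264211/61584; 39583/15396 264211/61584 509173/61584]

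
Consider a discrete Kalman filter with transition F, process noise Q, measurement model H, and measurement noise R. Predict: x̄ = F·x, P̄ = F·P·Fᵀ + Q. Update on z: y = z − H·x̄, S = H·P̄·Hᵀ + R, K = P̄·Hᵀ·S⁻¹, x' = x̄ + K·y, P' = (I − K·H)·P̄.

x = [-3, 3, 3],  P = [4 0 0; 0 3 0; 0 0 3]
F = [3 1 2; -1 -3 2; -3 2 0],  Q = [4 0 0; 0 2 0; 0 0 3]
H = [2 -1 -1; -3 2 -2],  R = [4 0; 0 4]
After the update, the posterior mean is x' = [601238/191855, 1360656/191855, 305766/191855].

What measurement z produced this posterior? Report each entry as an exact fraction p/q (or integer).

x̄ = F·x = [0, 0, 15]
P̄ = F·P·Fᵀ + Q = [55 -9 -30; -9 45 -6; -30 -6 51]
S = H·P̄·Hᵀ + R = [464 -351; -351 679]
K = P̄·Hᵀ·S⁻¹ = [57998/191855 -4773/191855; 6576/191855 39849/191855; -79719/191855 -47991/191855]
x' − x̄ = [601238/191855, 1360656/191855, -2572059/191855] = K·y
y = (KᵀK)⁻¹·Kᵀ·(x' − x̄) = [13, 32]
z = y + H·x̄ = [13, 32] + [-15, -30] = [-2, 2]

z = [-2, 2]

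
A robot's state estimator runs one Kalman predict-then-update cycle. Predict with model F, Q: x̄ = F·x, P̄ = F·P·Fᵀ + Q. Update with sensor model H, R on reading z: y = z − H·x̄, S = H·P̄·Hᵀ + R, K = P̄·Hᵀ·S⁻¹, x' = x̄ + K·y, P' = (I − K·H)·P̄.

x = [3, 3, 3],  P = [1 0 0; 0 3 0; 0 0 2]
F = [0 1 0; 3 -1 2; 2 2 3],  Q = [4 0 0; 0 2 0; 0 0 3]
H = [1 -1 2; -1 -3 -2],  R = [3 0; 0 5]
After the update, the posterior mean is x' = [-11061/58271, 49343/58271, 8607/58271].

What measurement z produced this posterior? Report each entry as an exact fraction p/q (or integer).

z = [-1, -2]

x̄ = F·x = [3, 12, 21]
P̄ = F·P·Fᵀ + Q = [7 -3 6; -3 22 12; 6 12 37]
S = H·P̄·Hᵀ + R = [162 -155; -155 508]
K = P̄·Hᵀ·S⁻¹ = [9626/58271 1790/58271; -13993/58271 -14249/58271; 16564/58271 -8252/58271]
x' − x̄ = [-185874/58271, -649909/58271, -1215084/58271] = K·y
y = (KᵀK)⁻¹·Kᵀ·(x' − x̄) = [-34, 79]
z = y + H·x̄ = [-34, 79] + [33, -81] = [-1, -2]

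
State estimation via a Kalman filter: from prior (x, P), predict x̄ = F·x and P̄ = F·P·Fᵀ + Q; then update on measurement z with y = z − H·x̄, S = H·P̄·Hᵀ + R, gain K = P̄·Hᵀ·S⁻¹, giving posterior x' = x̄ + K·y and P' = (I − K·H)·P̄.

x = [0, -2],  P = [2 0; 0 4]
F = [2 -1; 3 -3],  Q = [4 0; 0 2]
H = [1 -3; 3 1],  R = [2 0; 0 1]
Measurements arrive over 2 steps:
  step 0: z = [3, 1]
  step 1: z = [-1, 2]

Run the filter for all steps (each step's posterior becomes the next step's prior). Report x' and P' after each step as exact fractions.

step 0: x' = [1038/1837, -4126/5511], P' = [592/5511 -152/5511; -152/5511 344/1837]
step 1: x' = [107717/218557, 805339/1311342], P' = [116608/1092785 -29282/1092785; -29282/1092785 198643/1092785]

step 0: x̄ = F·x = [2, 6]
step 0: P̄ = F·P·Fᵀ + Q = [16 24; 24 56]
step 0: y = z − H·x̄ = [19, -11]
step 0: S = H·P̄·Hᵀ + R = [378 -312; -312 345]
step 0: K = P̄·Hᵀ·S⁻¹ = [524/5511 1624/5511; -1624/5511 192/1837]
step 0: x' = x̄ + K·y = [1038/1837, -4126/5511]
step 0: P' = (I − K·H)·P̄ = [592/5511 -152/5511; -152/5511 344/1837]
step 1: x̄ = F·x = [62/33, 7240/1837]
step 1: P̄ = F·P·Fᵀ + Q = [52/11 16/11; 16/11 9458/1837]
step 1: y = z − H·x̄ = [49295/5511, -13920/1837]
step 1: S = H·P̄·Hᵀ + R = [81448/1837 -23698/1837; -23698/1837 105483/1837]
step 1: K = P̄·Hᵀ·S⁻¹ = [102227/1092785 320542/1092785; -625211/2185570 110797/1092785]
step 1: x' = x̄ + K·y = [107717/218557, 805339/1311342]
step 1: P' = (I − K·H)·P̄ = [116608/1092785 -29282/1092785; -29282/1092785 198643/1092785]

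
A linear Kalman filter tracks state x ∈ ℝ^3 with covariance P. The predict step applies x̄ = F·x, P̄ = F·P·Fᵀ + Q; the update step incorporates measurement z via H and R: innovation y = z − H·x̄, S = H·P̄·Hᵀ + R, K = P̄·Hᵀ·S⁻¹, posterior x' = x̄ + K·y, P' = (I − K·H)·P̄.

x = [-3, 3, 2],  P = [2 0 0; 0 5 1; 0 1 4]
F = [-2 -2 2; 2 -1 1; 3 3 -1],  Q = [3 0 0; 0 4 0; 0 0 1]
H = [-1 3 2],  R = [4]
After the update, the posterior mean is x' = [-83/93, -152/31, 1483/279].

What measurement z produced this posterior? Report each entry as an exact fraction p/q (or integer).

x̄ = F·x = [4, -7, -2]
P̄ = F·P·Fᵀ + Q = [39 6 -42; 6 19 -3; -42 -3 62]
S = H·P̄·Hᵀ + R = [558]
K = P̄·Hᵀ·S⁻¹ = [-35/186; 5/62; 157/558]
x' − x̄ = [-455/93, 65/31, 2041/279] = K·y
y = (KᵀK)⁻¹·Kᵀ·(x' − x̄) = [26]
z = y + H·x̄ = [26] + [-29] = [-3]

z = [-3]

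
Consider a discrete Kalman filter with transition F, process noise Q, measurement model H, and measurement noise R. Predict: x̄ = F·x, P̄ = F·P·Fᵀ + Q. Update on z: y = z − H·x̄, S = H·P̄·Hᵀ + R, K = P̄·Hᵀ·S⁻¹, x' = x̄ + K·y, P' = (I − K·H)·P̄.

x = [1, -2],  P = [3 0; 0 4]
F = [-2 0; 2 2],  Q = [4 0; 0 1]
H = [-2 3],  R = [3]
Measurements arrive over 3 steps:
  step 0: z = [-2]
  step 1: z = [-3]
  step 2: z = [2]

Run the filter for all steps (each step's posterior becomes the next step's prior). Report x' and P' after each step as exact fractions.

step 0: x' = [-2, -2], P' = [366/59 471/118; 471/118 1367/472]
step 1: x' = [-34536/145327, -24539/20761], P' = [365628/145327 31788/20761; 31788/20761 26073/20761]
step 2: x' = [-5793286/4619017, -3548047/18476068], P' = [11537688/4619017 13990413/9238034; 13990413/9238034 91674721/73904272]

step 0: x̄ = F·x = [-2, -2]
step 0: P̄ = F·P·Fᵀ + Q = [16 -12; -12 29]
step 0: y = z − H·x̄ = [0]
step 0: S = H·P̄·Hᵀ + R = [472]
step 0: K = P̄·Hᵀ·S⁻¹ = [-17/118; 111/472]
step 0: x' = x̄ + K·y = [-2, -2]
step 0: P' = (I − K·H)·P̄ = [366/59 471/118; 471/118 1367/472]
step 1: x̄ = F·x = [4, -8]
step 1: P̄ = F·P·Fᵀ + Q = [1700/59 -2406/59; -2406/59 8181/118]
step 1: y = z − H·x̄ = [29]
step 1: S = H·P̄·Hᵀ + R = [145327/118]
step 1: K = P̄·Hᵀ·S⁻¹ = [-21236/145327; 4881/20761]
step 1: x' = x̄ + K·y = [-34536/145327, -24539/20761]
step 1: P' = (I − K·H)·P̄ = [365628/145327 31788/20761; 31788/20761 26073/20761]
step 2: x̄ = F·x = [69072/145327, -412618/145327]
step 2: P̄ = F·P·Fᵀ + Q = [2043820/145327 -2352576/145327; -2352576/145327 4118011/145327]
step 2: y = z − H·x̄ = [128204/11179]
step 2: S = H·P̄·Hᵀ + R = [5684944/11179]
step 2: K = P̄·Hᵀ·S⁻¹ = [-107167/710618; 1312245/5684944]
step 2: x' = x̄ + K·y = [-5793286/4619017, -3548047/18476068]
step 2: P' = (I − K·H)·P̄ = [11537688/4619017 13990413/9238034; 13990413/9238034 91674721/73904272]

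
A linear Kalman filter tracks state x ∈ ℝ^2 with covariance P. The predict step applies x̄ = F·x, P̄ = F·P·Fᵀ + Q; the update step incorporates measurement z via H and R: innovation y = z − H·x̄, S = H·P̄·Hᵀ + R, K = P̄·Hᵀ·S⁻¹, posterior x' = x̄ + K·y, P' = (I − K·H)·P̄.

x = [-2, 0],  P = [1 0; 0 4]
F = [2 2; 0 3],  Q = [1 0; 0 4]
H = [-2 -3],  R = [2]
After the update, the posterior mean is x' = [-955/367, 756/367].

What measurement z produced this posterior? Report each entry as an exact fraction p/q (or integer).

z = [-1]

x̄ = F·x = [-4, 0]
P̄ = F·P·Fᵀ + Q = [21 24; 24 40]
S = H·P̄·Hᵀ + R = [734]
K = P̄·Hᵀ·S⁻¹ = [-57/367; -84/367]
x' − x̄ = [513/367, 756/367] = K·y
y = (KᵀK)⁻¹·Kᵀ·(x' − x̄) = [-9]
z = y + H·x̄ = [-9] + [8] = [-1]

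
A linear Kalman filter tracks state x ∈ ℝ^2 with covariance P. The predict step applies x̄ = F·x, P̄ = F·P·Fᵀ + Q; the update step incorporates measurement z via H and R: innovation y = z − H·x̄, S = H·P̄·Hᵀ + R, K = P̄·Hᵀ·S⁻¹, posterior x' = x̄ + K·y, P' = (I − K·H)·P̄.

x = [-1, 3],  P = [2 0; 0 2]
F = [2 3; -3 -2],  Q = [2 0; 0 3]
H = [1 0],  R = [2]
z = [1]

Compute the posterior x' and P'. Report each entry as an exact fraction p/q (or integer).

x̄ = F·x = [7, -3]
P̄ = F·P·Fᵀ + Q = [28 -24; -24 29]
y = z − H·x̄ = [-6]
S = H·P̄·Hᵀ + R = [30]
K = P̄·Hᵀ·S⁻¹ = [14/15; -4/5]
x' = x̄ + K·y = [7/5, 9/5]
P' = (I − K·H)·P̄ = [28/15 -8/5; -8/5 49/5]

x' = [7/5, 9/5]
P' = [28/15 -8/5; -8/5 49/5]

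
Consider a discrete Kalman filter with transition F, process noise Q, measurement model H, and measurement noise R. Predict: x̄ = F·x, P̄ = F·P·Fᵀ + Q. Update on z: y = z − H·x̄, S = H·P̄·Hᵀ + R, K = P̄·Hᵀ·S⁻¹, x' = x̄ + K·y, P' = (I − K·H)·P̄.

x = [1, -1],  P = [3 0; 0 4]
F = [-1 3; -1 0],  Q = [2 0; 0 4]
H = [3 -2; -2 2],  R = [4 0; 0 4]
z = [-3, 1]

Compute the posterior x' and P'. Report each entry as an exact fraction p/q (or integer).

x̄ = F·x = [-4, -1]
P̄ = F·P·Fᵀ + Q = [41 3; 3 7]
y = z − H·x̄ = [7, -5]
S = H·P̄·Hᵀ + R = [365 -244; -244 172]
K = P̄·Hᵀ·S⁻¹ = [395/811 202/811; 273/811 425/811]
x' = x̄ + K·y = [-1489/811, -1025/811]
P' = (I − K·H)·P̄ = [2388/811 2792/811; 2792/811 3642/811]

x' = [-1489/811, -1025/811]
P' = [2388/811 2792/811; 2792/811 3642/811]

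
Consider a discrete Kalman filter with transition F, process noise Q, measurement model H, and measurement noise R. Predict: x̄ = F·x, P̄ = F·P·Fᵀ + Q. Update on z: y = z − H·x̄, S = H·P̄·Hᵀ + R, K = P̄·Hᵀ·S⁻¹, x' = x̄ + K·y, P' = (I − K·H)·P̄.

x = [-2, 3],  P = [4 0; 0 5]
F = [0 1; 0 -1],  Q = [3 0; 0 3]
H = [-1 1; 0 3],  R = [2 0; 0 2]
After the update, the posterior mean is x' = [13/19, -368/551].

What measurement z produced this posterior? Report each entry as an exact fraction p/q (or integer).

z = [-1, -2]

x̄ = F·x = [3, -3]
P̄ = F·P·Fᵀ + Q = [8 -5; -5 8]
S = H·P̄·Hᵀ + R = [28 39; 39 74]
K = P̄·Hᵀ·S⁻¹ = [-13/19 3/19; 26/551 165/551]
x' − x̄ = [-44/19, 1285/551] = K·y
y = (KᵀK)⁻¹·Kᵀ·(x' − x̄) = [5, 7]
z = y + H·x̄ = [5, 7] + [-6, -9] = [-1, -2]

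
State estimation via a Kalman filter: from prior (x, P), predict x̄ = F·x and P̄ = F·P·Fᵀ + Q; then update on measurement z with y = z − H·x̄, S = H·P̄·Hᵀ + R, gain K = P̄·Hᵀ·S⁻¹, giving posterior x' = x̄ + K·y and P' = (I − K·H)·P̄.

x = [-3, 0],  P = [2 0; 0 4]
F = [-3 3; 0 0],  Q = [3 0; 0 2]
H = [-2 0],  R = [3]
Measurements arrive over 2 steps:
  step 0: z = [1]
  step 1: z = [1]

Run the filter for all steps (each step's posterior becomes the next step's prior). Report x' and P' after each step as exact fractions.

step 0: x' = [-29/77, 0], P' = [57/77 0; 0 2]
step 1: x' = [-1333/2917, 0], P' = [2130/2917 0; 0 2]

step 0: x̄ = F·x = [9, 0]
step 0: P̄ = F·P·Fᵀ + Q = [57 0; 0 2]
step 0: y = z − H·x̄ = [19]
step 0: S = H·P̄·Hᵀ + R = [231]
step 0: K = P̄·Hᵀ·S⁻¹ = [-38/77; 0]
step 0: x' = x̄ + K·y = [-29/77, 0]
step 0: P' = (I − K·H)·P̄ = [57/77 0; 0 2]
step 1: x̄ = F·x = [87/77, 0]
step 1: P̄ = F·P·Fᵀ + Q = [2130/77 0; 0 2]
step 1: y = z − H·x̄ = [251/77]
step 1: S = H·P̄·Hᵀ + R = [8751/77]
step 1: K = P̄·Hᵀ·S⁻¹ = [-1420/2917; 0]
step 1: x' = x̄ + K·y = [-1333/2917, 0]
step 1: P' = (I − K·H)·P̄ = [2130/2917 0; 0 2]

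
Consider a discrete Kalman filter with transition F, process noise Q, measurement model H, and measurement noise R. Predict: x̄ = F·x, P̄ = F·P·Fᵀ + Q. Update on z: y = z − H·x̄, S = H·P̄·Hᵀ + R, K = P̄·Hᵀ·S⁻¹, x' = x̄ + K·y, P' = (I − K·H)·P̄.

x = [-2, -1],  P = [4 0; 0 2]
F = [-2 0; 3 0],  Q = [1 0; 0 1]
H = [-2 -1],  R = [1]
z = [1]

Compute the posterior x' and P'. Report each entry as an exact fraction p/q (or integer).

x' = [1, -27/10]
P' = [7 -13; -13 249/10]

x̄ = F·x = [4, -6]
P̄ = F·P·Fᵀ + Q = [17 -24; -24 37]
y = z − H·x̄ = [3]
S = H·P̄·Hᵀ + R = [10]
K = P̄·Hᵀ·S⁻¹ = [-1; 11/10]
x' = x̄ + K·y = [1, -27/10]
P' = (I − K·H)·P̄ = [7 -13; -13 249/10]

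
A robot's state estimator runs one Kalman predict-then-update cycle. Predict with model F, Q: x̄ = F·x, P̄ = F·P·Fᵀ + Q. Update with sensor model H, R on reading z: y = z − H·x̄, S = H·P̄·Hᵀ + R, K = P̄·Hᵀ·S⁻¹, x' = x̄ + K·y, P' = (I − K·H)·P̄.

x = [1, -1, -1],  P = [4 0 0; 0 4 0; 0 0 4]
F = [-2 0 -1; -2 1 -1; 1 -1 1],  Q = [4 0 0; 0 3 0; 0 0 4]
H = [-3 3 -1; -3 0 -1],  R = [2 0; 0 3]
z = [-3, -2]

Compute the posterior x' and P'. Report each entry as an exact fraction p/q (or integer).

x' = [13321/22199, -8175/22199, 2659/22199]
P' = [25176/22199 9580/22199 -50148/22199; 9580/22199 12082/22199 -7020/22199; -50148/22199 -7020/22199 139632/22199]

x̄ = F·x = [-1, -2, 1]
P̄ = F·P·Fᵀ + Q = [24 20 -12; 20 27 -16; -12 -16 16]
y = z − H·x̄ = [1, -4]
S = H·P̄·Hᵀ + R = [141 28; 28 163]
K = P̄·Hᵀ·S⁻¹ = [1680/22199 -8460/22199; 7263/22199 -7240/22199; -5124/22199 3604/22199]
x' = x̄ + K·y = [13321/22199, -8175/22199, 2659/22199]
P' = (I − K·H)·P̄ = [25176/22199 9580/22199 -50148/22199; 9580/22199 12082/22199 -7020/22199; -50148/22199 -7020/22199 139632/22199]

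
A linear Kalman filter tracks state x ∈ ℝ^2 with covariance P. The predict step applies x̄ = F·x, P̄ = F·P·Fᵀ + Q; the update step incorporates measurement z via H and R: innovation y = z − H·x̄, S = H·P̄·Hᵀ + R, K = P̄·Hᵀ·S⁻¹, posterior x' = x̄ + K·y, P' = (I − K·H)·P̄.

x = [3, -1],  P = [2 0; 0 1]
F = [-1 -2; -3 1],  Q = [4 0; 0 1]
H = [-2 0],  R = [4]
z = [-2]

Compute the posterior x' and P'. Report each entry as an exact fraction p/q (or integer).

x̄ = F·x = [-1, -10]
P̄ = F·P·Fᵀ + Q = [10 4; 4 20]
y = z − H·x̄ = [-4]
S = H·P̄·Hᵀ + R = [44]
K = P̄·Hᵀ·S⁻¹ = [-5/11; -2/11]
x' = x̄ + K·y = [9/11, -102/11]
P' = (I − K·H)·P̄ = [10/11 4/11; 4/11 204/11]

x' = [9/11, -102/11]
P' = [10/11 4/11; 4/11 204/11]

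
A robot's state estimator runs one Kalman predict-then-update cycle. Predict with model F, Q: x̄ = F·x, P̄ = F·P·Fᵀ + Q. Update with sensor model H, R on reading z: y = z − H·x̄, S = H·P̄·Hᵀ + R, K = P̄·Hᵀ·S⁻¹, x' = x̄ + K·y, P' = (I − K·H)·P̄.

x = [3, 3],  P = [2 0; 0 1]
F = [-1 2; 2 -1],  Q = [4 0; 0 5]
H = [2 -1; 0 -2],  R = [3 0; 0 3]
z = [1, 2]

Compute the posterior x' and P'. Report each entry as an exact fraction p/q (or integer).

x̄ = F·x = [3, 3]
P̄ = F·P·Fᵀ + Q = [10 -6; -6 14]
y = z − H·x̄ = [-2, 8]
S = H·P̄·Hᵀ + R = [81 52; 52 59]
K = P̄·Hᵀ·S⁻¹ = [182/415 -76/415; -78/2075 -916/2075]
x' = x̄ + K·y = [273/415, -947/2075]
P' = (I − K·H)·P̄ = [66/83 114/415; 114/415 1374/2075]

x' = [273/415, -947/2075]
P' = [66/83 114/415; 114/415 1374/2075]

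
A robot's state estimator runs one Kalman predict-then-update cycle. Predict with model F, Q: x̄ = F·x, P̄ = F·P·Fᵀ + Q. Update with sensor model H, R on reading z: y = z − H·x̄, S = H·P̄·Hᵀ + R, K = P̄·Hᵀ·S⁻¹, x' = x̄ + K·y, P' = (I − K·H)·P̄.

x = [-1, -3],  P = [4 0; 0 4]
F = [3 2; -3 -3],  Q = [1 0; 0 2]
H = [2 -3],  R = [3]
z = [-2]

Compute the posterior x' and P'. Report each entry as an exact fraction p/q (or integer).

x' = [463/1601, 1428/1601]
P' = [3057/1601 1752/1601; 1752/1601 1510/1601]

x̄ = F·x = [-9, 12]
P̄ = F·P·Fᵀ + Q = [53 -60; -60 74]
y = z − H·x̄ = [52]
S = H·P̄·Hᵀ + R = [1601]
K = P̄·Hᵀ·S⁻¹ = [286/1601; -342/1601]
x' = x̄ + K·y = [463/1601, 1428/1601]
P' = (I − K·H)·P̄ = [3057/1601 1752/1601; 1752/1601 1510/1601]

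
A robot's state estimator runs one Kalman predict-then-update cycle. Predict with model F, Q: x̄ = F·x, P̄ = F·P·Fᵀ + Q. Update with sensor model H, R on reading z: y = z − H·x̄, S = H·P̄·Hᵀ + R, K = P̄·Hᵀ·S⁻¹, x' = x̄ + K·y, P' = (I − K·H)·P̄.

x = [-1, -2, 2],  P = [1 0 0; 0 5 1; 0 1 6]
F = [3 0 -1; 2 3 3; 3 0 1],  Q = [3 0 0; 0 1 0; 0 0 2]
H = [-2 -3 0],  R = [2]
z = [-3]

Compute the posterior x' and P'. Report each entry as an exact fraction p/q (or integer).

x̄ = F·x = [-5, -2, -1]
P̄ = F·P·Fᵀ + Q = [18 -15 3; -15 122 27; 3 27 17]
y = z − H·x̄ = [-19]
S = H·P̄·Hᵀ + R = [992]
K = P̄·Hᵀ·S⁻¹ = [9/992; -21/62; -87/992]
x' = x̄ + K·y = [-5131/992, 275/62, 661/992]
P' = (I − K·H)·P̄ = [17775/992 -741/62 3759/992; -741/62 254/31 -153/62; 3759/992 -153/62 9295/992]

x' = [-5131/992, 275/62, 661/992]
P' = [17775/992 -741/62 3759/992; -741/62 254/31 -153/62; 3759/992 -153/62 9295/992]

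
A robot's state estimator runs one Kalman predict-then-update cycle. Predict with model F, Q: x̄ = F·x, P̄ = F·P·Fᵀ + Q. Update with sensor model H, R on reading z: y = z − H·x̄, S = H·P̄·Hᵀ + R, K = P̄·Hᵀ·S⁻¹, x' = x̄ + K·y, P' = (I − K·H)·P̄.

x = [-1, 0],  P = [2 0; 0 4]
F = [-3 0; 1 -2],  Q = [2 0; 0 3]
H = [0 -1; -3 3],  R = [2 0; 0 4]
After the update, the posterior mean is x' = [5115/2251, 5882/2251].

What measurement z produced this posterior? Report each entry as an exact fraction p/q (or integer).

x̄ = F·x = [3, -1]
P̄ = F·P·Fᵀ + Q = [20 -6; -6 21]
S = H·P̄·Hᵀ + R = [23 -81; -81 481]
K = P̄·Hᵀ·S⁻¹ = [-1716/2251 -654/2251; -1770/2251 81/2251]
x' − x̄ = [-1638/2251, 8133/2251] = K·y
y = (KᵀK)⁻¹·Kᵀ·(x' − x̄) = [-4, 13]
z = y + H·x̄ = [-4, 13] + [1, -12] = [-3, 1]

z = [-3, 1]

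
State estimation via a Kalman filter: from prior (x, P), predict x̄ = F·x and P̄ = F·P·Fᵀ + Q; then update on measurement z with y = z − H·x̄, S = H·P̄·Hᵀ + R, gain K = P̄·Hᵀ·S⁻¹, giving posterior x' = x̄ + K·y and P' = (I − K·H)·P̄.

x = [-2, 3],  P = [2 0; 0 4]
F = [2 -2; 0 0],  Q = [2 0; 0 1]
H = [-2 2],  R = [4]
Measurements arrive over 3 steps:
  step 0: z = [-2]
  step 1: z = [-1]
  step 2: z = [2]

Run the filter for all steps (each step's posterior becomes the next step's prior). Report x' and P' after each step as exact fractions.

step 0: x̄ = F·x = [-10, 0]
step 0: P̄ = F·P·Fᵀ + Q = [26 0; 0 1]
step 0: y = z − H·x̄ = [-22]
step 0: S = H·P̄·Hᵀ + R = [112]
step 0: K = P̄·Hᵀ·S⁻¹ = [-13/28; 1/56]
step 0: x' = x̄ + K·y = [3/14, -11/28]
step 0: P' = (I − K·H)·P̄ = [13/7 13/14; 13/14 27/28]
step 1: x̄ = F·x = [17/14, 0]
step 1: P̄ = F·P·Fᵀ + Q = [41/7 0; 0 1]
step 1: y = z − H·x̄ = [10/7]
step 1: S = H·P̄·Hᵀ + R = [220/7]
step 1: K = P̄·Hᵀ·S⁻¹ = [-41/110; 7/110]
step 1: x' = x̄ + K·y = [15/22, 1/11]
step 1: P' = (I − K·H)·P̄ = [82/55 41/55; 41/55 48/55]
step 2: x̄ = F·x = [13/11, 0]
step 2: P̄ = F·P·Fᵀ + Q = [302/55 0; 0 1]
step 2: y = z − H·x̄ = [48/11]
step 2: S = H·P̄·Hᵀ + R = [1648/55]
step 2: K = P̄·Hᵀ·S⁻¹ = [-151/412; 55/824]
step 2: x' = x̄ + K·y = [-43/103, 30/103]
step 2: P' = (I − K·H)·P̄ = [151/103 151/206; 151/206 357/412]

step 0: x' = [3/14, -11/28], P' = [13/7 13/14; 13/14 27/28]
step 1: x' = [15/22, 1/11], P' = [82/55 41/55; 41/55 48/55]
step 2: x' = [-43/103, 30/103], P' = [151/103 151/206; 151/206 357/412]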